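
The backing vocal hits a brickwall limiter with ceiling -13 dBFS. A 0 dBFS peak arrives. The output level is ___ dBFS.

-13 dBFS

At ∞:1, everything above -13 dBFS is held at the ceiling.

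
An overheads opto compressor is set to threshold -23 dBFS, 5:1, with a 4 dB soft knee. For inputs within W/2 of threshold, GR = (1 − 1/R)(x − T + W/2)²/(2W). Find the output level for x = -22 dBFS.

x − T + W/2 = -22 − (-23) + 2 = 3.
GR = (1 − 1/5) × 3² / 8 = 0.8 × 9 / 8 = 0.9 dB.
Output = -22 − 0.9 = -22.9 dBFS.

-22.9 dBFS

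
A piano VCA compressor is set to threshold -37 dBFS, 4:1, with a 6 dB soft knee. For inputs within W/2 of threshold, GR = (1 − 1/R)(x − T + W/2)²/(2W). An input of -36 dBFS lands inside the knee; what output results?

-37 dBFS

x − T + W/2 = -36 − (-37) + 3 = 4.
GR = (1 − 1/4) × 4² / 12 = 0.75 × 16 / 12 = 1 dB.
Output = -36 − 1 = -37 dBFS.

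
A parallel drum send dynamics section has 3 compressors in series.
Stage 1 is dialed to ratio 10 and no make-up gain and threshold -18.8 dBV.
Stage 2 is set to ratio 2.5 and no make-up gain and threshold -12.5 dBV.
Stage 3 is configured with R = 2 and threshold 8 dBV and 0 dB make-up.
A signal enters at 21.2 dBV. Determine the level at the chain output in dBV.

-14.8 dBV

Stage 1: 21.2 dBV is 40 dB over -18.8 dBV; at 10:1 that becomes 4 dB over, giving -14.8 dBV.
Stage 2: below threshold (-14.8 ≤ -12.5); passes unchanged; output -14.8 dBV.
Stage 3: below threshold (-14.8 ≤ 8); passes unchanged; output -14.8 dBV.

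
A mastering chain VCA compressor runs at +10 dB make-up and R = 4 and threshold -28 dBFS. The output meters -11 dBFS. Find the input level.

0 dBFS

Remove make-up: -11 − 10 = -21 dBFS.
Post-compression overshoot = -21 − (-28) = 7 dB.
Undo the ratio: input overshoot = 7 × 4 = 28 dB, giving input = 0 dBFS.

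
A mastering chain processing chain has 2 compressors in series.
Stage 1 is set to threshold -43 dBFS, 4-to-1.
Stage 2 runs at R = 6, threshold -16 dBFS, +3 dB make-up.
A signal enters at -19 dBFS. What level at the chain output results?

-34 dBFS

Stage 1: 24 dB above -43 dBFS, reduced 4:1 to 6 dB above → -37 dBFS.
Stage 2: -37 dBFS ≤ -16 dBFS, so stage 2 doesn't engage; make-up brings it to -34 dBFS.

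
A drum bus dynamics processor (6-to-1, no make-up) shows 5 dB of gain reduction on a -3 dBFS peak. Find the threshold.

-9 dBFS

Input is 6 dB above T (since output overshoot × R = input overshoot: (-8 − T)·6 = -3 − T gives T = -9 dBFS).
Check: -9 + (-3 − (-9))/6 = -9 + 1 = -8 dBFS. ✓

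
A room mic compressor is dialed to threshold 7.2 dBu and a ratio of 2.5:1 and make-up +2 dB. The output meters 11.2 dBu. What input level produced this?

Stripping the +2 dB make-up gives 9.2 dBu at the gain stage.
The compressed level sits 9.2 − 7.2 = 2 dB over threshold.
Input overshoot = R × output overshoot = 5 dB → input = 7.2 + 5 = 12.2 dBu.

12.2 dBu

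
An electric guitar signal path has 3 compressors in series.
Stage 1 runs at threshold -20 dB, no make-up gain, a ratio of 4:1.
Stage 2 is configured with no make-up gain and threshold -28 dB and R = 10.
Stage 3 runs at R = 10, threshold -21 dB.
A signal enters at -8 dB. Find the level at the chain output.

Stage 1: -8 dB is 12 dB over -20 dB; at 4:1 that becomes 3 dB over, giving -17 dB.
Stage 2: overshoot 11 dB → 11/10 = 1.1 dB → -26.9 dB.
Stage 3: -26.9 dB is at or below the -21 dB threshold — no compression; output -26.9 dB.

-26.9 dB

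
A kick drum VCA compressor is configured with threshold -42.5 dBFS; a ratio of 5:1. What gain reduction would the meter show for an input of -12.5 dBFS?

-12.5 dBFS exceeds the threshold by 30 dB.
At 5:1, output sits 30/5 = 6 dB above threshold.
GR = overshoot in − overshoot out = 30 − 6 = 24 dB.

24 dB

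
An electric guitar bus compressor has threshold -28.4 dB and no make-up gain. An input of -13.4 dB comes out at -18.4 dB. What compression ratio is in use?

Input overshoot = -13.4 − (-28.4) = 15 dB; output overshoot = -18.4 − (-28.4) = 10 dB.
Ratio = 15 / 10 = 1.5.

1.5:1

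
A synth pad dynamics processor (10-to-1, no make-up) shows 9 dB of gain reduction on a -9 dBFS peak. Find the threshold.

-19 dBFS

Gain reduction = -9 − (-18) = 9 dB; output overshoot = GR / (R − 1) = 9 / 9 = 1 dB.
Threshold = output − output overshoot = -18 − 1 = -19 dBFS.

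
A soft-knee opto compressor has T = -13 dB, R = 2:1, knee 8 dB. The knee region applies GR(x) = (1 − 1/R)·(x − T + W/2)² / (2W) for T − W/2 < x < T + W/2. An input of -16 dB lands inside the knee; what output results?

x − T + W/2 = -16 − (-13) + 4 = 1.
GR = (1 − 1/2) × 1² / 16 = 0.5 × 1 / 16 = 0.03125 dB.
Output = -16 − 0.03125 = -16.03125 dB.

-16.03125 dB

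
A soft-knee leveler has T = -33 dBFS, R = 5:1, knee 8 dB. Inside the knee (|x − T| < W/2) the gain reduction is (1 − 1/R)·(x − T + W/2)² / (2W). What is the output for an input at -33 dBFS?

x − T + W/2 = -33 − (-33) + 4 = 4.
GR = (1 − 1/5) × 4² / 16 = 0.8 × 16 / 16 = 0.8 dB.
Output = -33 − 0.8 = -33.8 dBFS.

-33.8 dBFS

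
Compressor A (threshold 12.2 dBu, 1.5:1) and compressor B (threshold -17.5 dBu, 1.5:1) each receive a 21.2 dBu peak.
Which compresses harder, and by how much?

A: overshoot 9 dB → output overshoot 6 dB → GR 3 dB.
B: overshoot 38.7 dB → output overshoot 25.8 dB → GR 12.9 dB.
B applies 9.9 dB more gain reduction.

B, by 9.9 dB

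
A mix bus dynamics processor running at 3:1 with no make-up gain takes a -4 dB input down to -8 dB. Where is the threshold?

-10 dB

Let T be the threshold. Output overshoot = (input overshoot)/R, so -8 − T = (-4 − T)/3.
3·(-8 − T) = -4 − T → 2·T = -24 − (-4) = -20.
T = -20/2 = -10 dB.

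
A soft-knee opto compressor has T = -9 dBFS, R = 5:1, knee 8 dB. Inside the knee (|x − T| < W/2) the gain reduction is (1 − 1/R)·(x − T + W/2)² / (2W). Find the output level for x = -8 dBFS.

x − T + W/2 = -8 − (-9) + 4 = 5.
GR = (1 − 1/5) × 5² / 16 = 0.8 × 25 / 16 = 1.25 dB.
Output = -8 − 1.25 = -9.25 dBFS.

-9.25 dBFS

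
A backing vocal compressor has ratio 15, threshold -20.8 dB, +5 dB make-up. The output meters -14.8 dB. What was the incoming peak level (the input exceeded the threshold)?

Before make-up, the level was -14.8 − 5 = -19.8 dB.
That's 1 dB above the -20.8 dB threshold.
Input overshoot = R × output overshoot = 15 dB → input = -20.8 + 15 = -5.8 dB.

-5.8 dB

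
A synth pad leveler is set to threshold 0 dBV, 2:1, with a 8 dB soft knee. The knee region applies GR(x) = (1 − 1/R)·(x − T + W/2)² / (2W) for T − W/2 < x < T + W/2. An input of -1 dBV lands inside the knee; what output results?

x − T + W/2 = -1 − 0 + 4 = 3.
GR = (1 − 1/2) × 3² / 16 = 0.5 × 9 / 16 = 0.28125 dB.
Output = -1 − 0.28125 = -1.28125 dBV.

-1.28125 dBV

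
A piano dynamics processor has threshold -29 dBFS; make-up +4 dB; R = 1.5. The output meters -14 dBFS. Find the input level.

-12.5 dBFS

Stripping the +4 dB make-up gives -18 dBFS at the gain stage.
That's 11 dB above the -29 dBFS threshold.
Input overshoot = R × output overshoot = 16.5 dB → input = -29 + 16.5 = -12.5 dBFS.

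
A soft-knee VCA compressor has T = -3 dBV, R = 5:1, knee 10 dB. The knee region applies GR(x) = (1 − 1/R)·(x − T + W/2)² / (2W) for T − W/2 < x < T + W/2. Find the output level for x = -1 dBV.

-2.96 dBV

x − T + W/2 = -1 − (-3) + 5 = 7.
GR = (1 − 1/5) × 7² / 20 = 0.8 × 49 / 20 = 1.96 dB.
Output = -1 − 1.96 = -2.96 dBV.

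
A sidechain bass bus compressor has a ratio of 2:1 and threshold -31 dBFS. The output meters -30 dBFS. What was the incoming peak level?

-29 dBFS

Post-compression overshoot = -30 − (-31) = 1 dB.
Input overshoot = R × output overshoot = 2 dB → input = -31 + 2 = -29 dBFS.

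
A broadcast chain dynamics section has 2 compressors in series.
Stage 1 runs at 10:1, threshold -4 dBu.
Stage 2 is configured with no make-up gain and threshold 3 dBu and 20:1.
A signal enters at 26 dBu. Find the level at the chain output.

Stage 1: 30 dB above -4 dBu, reduced 10:1 to 3 dB above → -1 dBu.
Stage 2: -1 dBu ≤ 3 dBu, so stage 2 doesn't engage; output -1 dBu.

-1 dBu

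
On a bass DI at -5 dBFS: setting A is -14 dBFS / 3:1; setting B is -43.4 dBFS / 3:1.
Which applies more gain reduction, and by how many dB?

A: overshoot 9 dB → output overshoot 3 dB → GR 6 dB.
B: overshoot 38.4 dB → output overshoot 12.8 dB → GR 25.6 dB.
B reduces 19.6 dB more.

B, by 19.6 dB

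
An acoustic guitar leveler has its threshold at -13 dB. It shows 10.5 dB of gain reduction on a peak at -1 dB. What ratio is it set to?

8:1

Input overshoot = -1 − (-13) = 12 dB.
Output overshoot = 12 − 10.5 = 1.5 dB.
Ratio = input overshoot / output overshoot = 12 / 1.5 = 8.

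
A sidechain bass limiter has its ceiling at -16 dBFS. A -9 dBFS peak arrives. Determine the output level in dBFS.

-16 dBFS

At ∞:1, everything above -16 dBFS is held at the ceiling.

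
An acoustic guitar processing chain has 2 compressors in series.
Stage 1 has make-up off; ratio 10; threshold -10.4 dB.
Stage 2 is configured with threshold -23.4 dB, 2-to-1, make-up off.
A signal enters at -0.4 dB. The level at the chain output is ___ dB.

-16.4 dB

Stage 1: overshoot 10 dB → 10/10 = 1 dB → -9.4 dB.
Stage 2: overshoot 14 dB → 14/2 = 7 dB → -16.4 dB.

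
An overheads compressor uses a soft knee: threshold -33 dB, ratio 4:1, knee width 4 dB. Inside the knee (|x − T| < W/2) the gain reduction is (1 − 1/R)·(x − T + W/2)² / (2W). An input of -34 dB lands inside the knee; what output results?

-34.09375 dB

x − T + W/2 = -34 − (-33) + 2 = 1.
GR = (1 − 1/4) × 1² / 8 = 0.75 × 1 / 8 = 0.09375 dB.
Output = -34 − 0.09375 = -34.09375 dB.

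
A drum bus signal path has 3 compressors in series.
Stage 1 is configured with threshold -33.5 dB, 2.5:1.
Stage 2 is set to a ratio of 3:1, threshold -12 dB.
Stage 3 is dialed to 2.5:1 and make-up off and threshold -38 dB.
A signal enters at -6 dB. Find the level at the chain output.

Stage 1: -6 dB is 27.5 dB over -33.5 dB; at 2.5:1 that becomes 11 dB over, giving -22.5 dB.
Stage 2: -22.5 dB ≤ -12 dB, so stage 2 doesn't engage; output -22.5 dB.
Stage 3: 15.5 dB above -38 dB, reduced 2.5:1 to 6.2 dB above → -31.8 dB.

-31.8 dB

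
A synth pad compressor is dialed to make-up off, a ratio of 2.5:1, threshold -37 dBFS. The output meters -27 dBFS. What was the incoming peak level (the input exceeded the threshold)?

-12 dBFS

That's 10 dB above the -37 dBFS threshold.
Undo the ratio: input overshoot = 10 × 2.5 = 25 dB, giving input = -12 dBFS.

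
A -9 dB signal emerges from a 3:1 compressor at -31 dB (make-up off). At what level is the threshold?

Input is 33 dB above T (since output overshoot × R = input overshoot: (-31 − T)·3 = -9 − T gives T = -42 dB).
Check: -42 + (-9 − (-42))/3 = -42 + 11 = -31 dB. ✓

-42 dB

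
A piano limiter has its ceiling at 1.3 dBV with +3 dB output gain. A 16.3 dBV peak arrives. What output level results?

4.3 dBV

The limiter clamps the peak to its 1.3 dBV ceiling.
Output gain then adds 3 dB: 1.3 + 3 = 4.3 dBV.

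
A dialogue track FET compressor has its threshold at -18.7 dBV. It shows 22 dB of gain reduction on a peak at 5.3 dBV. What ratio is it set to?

Input overshoot = 5.3 − (-18.7) = 24 dB.
Output overshoot = 24 − 22 = 2 dB.
Ratio = input overshoot / output overshoot = 24 / 2 = 12.

12:1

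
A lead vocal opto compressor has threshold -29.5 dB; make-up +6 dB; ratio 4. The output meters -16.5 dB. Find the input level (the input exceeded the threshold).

-1.5 dB

Before make-up, the level was -16.5 − 6 = -22.5 dB.
That's 7 dB above the -29.5 dB threshold.
Input overshoot = R × output overshoot = 28 dB → input = -29.5 + 28 = -1.5 dB.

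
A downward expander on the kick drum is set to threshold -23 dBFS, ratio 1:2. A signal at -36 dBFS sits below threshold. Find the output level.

-49 dBFS

Undershoot = (-23) − (-36) = 13 dB.
At 1:2, that expands to 26 dB under threshold.
Output = -23 − 26 = -49 dBFS.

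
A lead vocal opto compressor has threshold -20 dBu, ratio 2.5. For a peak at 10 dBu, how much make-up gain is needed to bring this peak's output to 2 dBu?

Without make-up, output = threshold + overshoot/2.5 = -20 + 12 = -8 dBu.
Gap to target: 10 dB.

10 dB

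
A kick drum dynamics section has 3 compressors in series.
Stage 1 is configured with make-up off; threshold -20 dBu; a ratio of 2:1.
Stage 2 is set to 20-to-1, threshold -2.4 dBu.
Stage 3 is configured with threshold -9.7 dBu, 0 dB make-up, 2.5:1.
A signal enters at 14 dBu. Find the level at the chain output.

Stage 1: 34 dB above -20 dBu, reduced 2:1 to 17 dB above → -3 dBu.
Stage 2: -3 dBu is at or below the -2.4 dBu threshold — no compression; output -3 dBu.
Stage 3: -3 dBu is 6.7 dB over -9.7 dBu; at 2.5:1 that becomes 2.68 dB over, giving -7.02 dBu.

-7.02 dBu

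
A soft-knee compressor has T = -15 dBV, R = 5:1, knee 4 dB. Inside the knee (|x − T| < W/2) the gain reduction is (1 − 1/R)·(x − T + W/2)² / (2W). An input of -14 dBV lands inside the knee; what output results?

-14.9 dBV

x − T + W/2 = -14 − (-15) + 2 = 3.
GR = (1 − 1/5) × 3² / 8 = 0.8 × 9 / 8 = 0.9 dB.
Output = -14 − 0.9 = -14.9 dBV.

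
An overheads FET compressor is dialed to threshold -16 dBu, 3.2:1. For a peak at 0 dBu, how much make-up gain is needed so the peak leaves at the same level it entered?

11 dB

Without make-up, output = threshold + overshoot/3.2 = -16 + 5 = -11 dBu.
Gap to target: 11 dB.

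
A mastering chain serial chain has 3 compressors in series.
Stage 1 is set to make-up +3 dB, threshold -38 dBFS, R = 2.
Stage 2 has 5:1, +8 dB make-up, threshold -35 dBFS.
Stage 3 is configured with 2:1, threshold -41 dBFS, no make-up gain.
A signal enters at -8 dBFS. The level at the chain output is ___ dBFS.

-32.5 dBFS

Stage 1: -8 dBFS is 30 dB over -38 dBFS; at 2:1 that becomes 15 dB over, giving -23 dBFS; +3 dB make-up → -20 dBFS.
Stage 2: -20 dBFS is 15 dB over -35 dBFS; at 5:1 that becomes 3 dB over, giving -32 dBFS; +8 dB make-up → -24 dBFS.
Stage 3: -24 dBFS is 17 dB over -41 dBFS; at 2:1 that becomes 8.5 dB over, giving -32.5 dBFS.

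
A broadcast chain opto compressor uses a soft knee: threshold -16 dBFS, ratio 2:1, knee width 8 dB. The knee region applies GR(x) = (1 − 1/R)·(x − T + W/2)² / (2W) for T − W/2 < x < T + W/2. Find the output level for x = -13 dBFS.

-14.53125 dBFS

x − T + W/2 = -13 − (-16) + 4 = 7.
GR = (1 − 1/2) × 7² / 16 = 0.5 × 49 / 16 = 1.53125 dB.
Output = -13 − 1.53125 = -14.53125 dBFS.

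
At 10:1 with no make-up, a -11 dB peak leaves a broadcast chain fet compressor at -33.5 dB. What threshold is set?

-36 dB

Let T be the threshold. Output overshoot = (input overshoot)/R, so -33.5 − T = (-11 − T)/10.
10·(-33.5 − T) = -11 − T → 9·T = -335 − (-11) = -324.
T = -324/9 = -36 dB.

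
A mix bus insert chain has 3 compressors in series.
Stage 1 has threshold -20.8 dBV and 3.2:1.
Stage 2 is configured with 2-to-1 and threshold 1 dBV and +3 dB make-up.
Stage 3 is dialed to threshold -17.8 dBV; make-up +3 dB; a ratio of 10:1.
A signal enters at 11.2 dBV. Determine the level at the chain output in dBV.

-13.8 dBV

Stage 1: overshoot 32 dB → 32/3.2 = 10 dB → -10.8 dBV.
Stage 2: below threshold (-10.8 ≤ 1); passes unchanged; make-up brings it to -7.8 dBV.
Stage 3: -7.8 dBV is 10 dB over -17.8 dBV; at 10:1 that becomes 1 dB over, giving -16.8 dBV; +3 dB make-up → -13.8 dBV.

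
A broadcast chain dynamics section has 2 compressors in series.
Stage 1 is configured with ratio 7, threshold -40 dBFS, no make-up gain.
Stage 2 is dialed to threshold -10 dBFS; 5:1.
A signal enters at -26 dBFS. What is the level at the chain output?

-38 dBFS

Stage 1: overshoot 14 dB → 14/7 = 2 dB → -38 dBFS.
Stage 2: below threshold (-38 ≤ -10); passes unchanged; output -38 dBFS.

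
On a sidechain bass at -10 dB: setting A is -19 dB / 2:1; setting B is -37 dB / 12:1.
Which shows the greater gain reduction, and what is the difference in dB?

A: 9 dB over, compressed to 4.5 dB over, so 4.5 dB of GR.
B: 27 dB over, compressed to 2.25 dB over, so 24.75 dB of GR.
B applies 20.25 dB more gain reduction.

B, by 20.25 dB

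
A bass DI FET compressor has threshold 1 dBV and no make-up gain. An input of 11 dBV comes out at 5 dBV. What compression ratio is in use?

Input overshoot = 11 − 1 = 10 dB; output overshoot = 5 − 1 = 4 dB.
Ratio = 10 / 4 = 2.5.

2.5:1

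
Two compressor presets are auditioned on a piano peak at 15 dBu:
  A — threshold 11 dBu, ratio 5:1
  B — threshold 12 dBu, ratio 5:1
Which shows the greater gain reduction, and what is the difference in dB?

A, by 0.8 dB

A: overshoot 4 dB → output overshoot 0.8 dB → GR 3.2 dB.
B: overshoot 3 dB → output overshoot 0.6 dB → GR 2.4 dB.
A applies 0.8 dB more gain reduction.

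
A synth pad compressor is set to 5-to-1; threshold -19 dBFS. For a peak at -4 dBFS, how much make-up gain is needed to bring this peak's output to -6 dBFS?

Overshoot 15 dB → 15/5 = 3 dB after compression, so the compressed level is -19 + 3 = -16 dBFS.
Make-up = target − compressed = -6 − (-16) = 10 dB.

10 dB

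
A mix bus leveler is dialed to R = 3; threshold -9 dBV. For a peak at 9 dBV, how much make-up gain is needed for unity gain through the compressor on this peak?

12 dB

Without make-up, output = threshold + overshoot/3 = -9 + 6 = -3 dBV.
Gap to target: 12 dB.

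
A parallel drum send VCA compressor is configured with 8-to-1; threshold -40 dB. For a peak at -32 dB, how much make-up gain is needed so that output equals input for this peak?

The peak compresses to -40 + 8/8 = -39 dB.
To reach -32 dB requires -32 − (-39) = 7 dB of make-up.

7 dB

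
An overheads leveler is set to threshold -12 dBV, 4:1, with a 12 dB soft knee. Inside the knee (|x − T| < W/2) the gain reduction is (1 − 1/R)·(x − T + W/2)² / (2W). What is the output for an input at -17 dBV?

x − T + W/2 = -17 − (-12) + 6 = 1.
GR = (1 − 1/4) × 1² / 24 = 0.75 × 1 / 24 = 0.03125 dB.
Output = -17 − 0.03125 = -17.03125 dBV.

-17.03125 dBV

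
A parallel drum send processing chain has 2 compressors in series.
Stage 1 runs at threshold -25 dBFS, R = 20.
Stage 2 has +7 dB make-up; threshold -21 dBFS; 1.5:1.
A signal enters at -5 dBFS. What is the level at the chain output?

Stage 1: 20 dB above -25 dBFS, reduced 20:1 to 1 dB above → -24 dBFS.
Stage 2: -24 dBFS ≤ -21 dBFS, so stage 2 doesn't engage; make-up brings it to -17 dBFS.

-17 dBFS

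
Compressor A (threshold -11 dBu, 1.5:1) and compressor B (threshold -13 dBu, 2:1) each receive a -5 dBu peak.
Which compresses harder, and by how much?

B, by 2 dB

A: GR = 6 − 6/1.5 = 2 dB.
B: GR = 8 − 8/2 = 4 dB.
Difference: 2 dB in favour of B.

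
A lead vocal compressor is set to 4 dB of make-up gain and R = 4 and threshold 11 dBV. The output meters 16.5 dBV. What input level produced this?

17 dBV

Remove make-up: 16.5 − 4 = 12.5 dBV.
The compressed level sits 12.5 − 11 = 1.5 dB over threshold.
Input overshoot = R × output overshoot = 6 dB → input = 11 + 6 = 17 dBV.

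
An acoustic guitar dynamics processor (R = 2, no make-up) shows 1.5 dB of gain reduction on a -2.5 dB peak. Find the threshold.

-5.5 dB

Gain reduction = -2.5 − (-4) = 1.5 dB; output overshoot = GR / (R − 1) = 1.5 / 1 = 1.5 dB.
Threshold = output − output overshoot = -4 − 1.5 = -5.5 dB.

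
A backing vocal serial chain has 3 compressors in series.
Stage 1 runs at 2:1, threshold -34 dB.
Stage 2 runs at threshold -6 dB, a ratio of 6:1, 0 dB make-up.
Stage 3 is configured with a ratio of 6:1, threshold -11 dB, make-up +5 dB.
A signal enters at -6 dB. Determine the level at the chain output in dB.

Stage 1: -6 dB is 28 dB over -34 dB; at 2:1 that becomes 14 dB over, giving -20 dB.
Stage 2: -20 dB ≤ -6 dB, so stage 2 doesn't engage; output -20 dB.
Stage 3: below threshold (-20 ≤ -11); passes unchanged; make-up brings it to -15 dB.

-15 dB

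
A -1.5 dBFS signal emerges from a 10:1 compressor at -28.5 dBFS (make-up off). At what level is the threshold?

-31.5 dBFS

Input is 30 dB above T (since output overshoot × R = input overshoot: (-28.5 − T)·10 = -1.5 − T gives T = -31.5 dBFS).
Check: -31.5 + (-1.5 − (-31.5))/10 = -31.5 + 3 = -28.5 dBFS. ✓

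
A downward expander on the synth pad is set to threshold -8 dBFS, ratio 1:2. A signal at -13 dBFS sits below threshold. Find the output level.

Undershoot = (-8) − (-13) = 5 dB.
At 1:2, that expands to 10 dB under threshold.
Output = -8 − 10 = -18 dBFS.

-18 dBFS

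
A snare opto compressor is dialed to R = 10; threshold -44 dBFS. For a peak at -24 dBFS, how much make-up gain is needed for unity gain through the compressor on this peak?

18 dB

Overshoot 20 dB → 20/10 = 2 dB after compression, so the compressed level is -44 + 2 = -42 dBFS.
Make-up = target − compressed = -24 − (-42) = 18 dB.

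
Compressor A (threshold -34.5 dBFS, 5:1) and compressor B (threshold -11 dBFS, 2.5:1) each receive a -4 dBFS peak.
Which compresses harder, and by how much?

A: 30.5 dB over, compressed to 6.1 dB over, so 24.4 dB of GR.
B: 7 dB over, compressed to 2.8 dB over, so 4.2 dB of GR.
Difference: 20.2 dB in favour of A.

A, by 20.2 dB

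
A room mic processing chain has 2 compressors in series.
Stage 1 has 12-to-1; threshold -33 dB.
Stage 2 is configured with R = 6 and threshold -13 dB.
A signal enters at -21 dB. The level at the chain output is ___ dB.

Stage 1: overshoot 12 dB → 12/12 = 1 dB → -32 dB.
Stage 2: -32 dB ≤ -13 dB, so stage 2 doesn't engage; output -32 dB.

-32 dB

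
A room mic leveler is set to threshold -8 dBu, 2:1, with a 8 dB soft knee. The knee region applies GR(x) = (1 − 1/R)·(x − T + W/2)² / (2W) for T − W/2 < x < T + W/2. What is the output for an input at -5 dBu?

x − T + W/2 = -5 − (-8) + 4 = 7.
GR = (1 − 1/2) × 7² / 16 = 0.5 × 49 / 16 = 1.53125 dB.
Output = -5 − 1.53125 = -6.53125 dBu.

-6.53125 dBu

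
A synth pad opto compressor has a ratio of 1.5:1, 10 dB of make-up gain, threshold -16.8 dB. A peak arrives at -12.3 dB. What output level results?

-12.3 dB sits 4.5 dB over threshold.
1.5:1 compression reduces that to 4.5/1.5 = 3 dB over.
Output = -16.8 + 3 = -13.8 dB; make-up adds 10 dB, giving -3.8 dB.

-3.8 dB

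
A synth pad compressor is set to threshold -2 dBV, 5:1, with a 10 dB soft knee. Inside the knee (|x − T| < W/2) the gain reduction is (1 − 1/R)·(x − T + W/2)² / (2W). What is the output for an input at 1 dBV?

x − T + W/2 = 1 − (-2) + 5 = 8.
GR = (1 − 1/5) × 8² / 20 = 0.8 × 64 / 20 = 2.56 dB.
Output = 1 − 2.56 = -1.56 dBV.

-1.56 dBV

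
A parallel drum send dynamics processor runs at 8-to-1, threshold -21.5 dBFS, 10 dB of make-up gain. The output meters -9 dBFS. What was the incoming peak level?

-1.5 dBFS

Before make-up, the level was -9 − 10 = -19 dBFS.
The compressed level sits -19 − (-21.5) = 2.5 dB over threshold.
Input overshoot = R × output overshoot = 20 dB → input = -21.5 + 20 = -1.5 dBFS.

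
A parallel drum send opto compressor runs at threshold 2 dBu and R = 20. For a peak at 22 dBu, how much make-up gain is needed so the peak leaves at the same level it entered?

Without make-up, output = threshold + overshoot/20 = 2 + 1 = 3 dBu.
Gap to target: 19 dB.

19 dB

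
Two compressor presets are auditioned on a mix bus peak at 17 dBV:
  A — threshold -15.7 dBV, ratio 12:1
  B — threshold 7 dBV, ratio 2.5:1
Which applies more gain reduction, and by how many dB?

A: overshoot 32.7 dB → output overshoot 2.725 dB → GR 29.975 dB.
B: overshoot 10 dB → output overshoot 4 dB → GR 6 dB.
Difference: 23.975 dB in favour of A.

A, by 23.975 dB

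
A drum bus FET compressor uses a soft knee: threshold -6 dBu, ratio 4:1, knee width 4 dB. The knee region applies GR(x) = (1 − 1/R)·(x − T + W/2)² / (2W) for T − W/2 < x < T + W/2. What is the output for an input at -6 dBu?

x − T + W/2 = -6 − (-6) + 2 = 2.
GR = (1 − 1/4) × 2² / 8 = 0.75 × 4 / 8 = 0.375 dB.
Output = -6 − 0.375 = -6.375 dBu.

-6.375 dBu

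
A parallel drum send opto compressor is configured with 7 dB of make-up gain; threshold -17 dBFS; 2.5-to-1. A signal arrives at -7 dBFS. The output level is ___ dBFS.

Overshoot: -7 − (-17) = 10 dB.
2.5:1 compression reduces that to 10/2.5 = 4 dB over.
Output = -17 + 4 = -13 dBFS; make-up adds 7 dB, giving -6 dBFS.

-6 dBFS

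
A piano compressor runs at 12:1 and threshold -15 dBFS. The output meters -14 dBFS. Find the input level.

The compressed level sits -14 − (-15) = 1 dB over threshold.
Before 12:1 compression the overshoot was 1 × 12 = 12 dB, so input = -15 + 12 = -3 dBFS.

-3 dBFS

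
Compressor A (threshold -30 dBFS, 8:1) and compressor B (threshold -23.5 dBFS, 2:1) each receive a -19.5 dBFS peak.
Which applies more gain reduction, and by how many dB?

A: overshoot 10.5 dB → output overshoot 1.3125 dB → GR 9.1875 dB.
B: overshoot 4 dB → output overshoot 2 dB → GR 2 dB.
Difference: 7.1875 dB in favour of A.

A, by 7.1875 dB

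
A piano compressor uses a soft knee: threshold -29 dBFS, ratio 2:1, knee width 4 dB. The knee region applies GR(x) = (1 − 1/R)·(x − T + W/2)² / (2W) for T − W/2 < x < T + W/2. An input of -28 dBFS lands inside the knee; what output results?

x − T + W/2 = -28 − (-29) + 2 = 3.
GR = (1 − 1/2) × 3² / 8 = 0.5 × 9 / 8 = 0.5625 dB.
Output = -28 − 0.5625 = -28.5625 dBFS.

-28.5625 dBFS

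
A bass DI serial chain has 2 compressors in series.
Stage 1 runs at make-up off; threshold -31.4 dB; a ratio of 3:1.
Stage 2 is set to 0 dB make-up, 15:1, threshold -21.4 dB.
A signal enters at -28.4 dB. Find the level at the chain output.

Stage 1: 3 dB above -31.4 dB, reduced 3:1 to 1 dB above → -30.4 dB.
Stage 2: -30.4 dB ≤ -21.4 dB, so stage 2 doesn't engage; output -30.4 dB.

-30.4 dB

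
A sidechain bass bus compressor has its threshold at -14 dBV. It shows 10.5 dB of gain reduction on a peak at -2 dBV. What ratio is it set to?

Input overshoot = -2 − (-14) = 12 dB.
Output overshoot = 12 − 10.5 = 1.5 dB.
Ratio = input overshoot / output overshoot = 12 / 1.5 = 8.

8:1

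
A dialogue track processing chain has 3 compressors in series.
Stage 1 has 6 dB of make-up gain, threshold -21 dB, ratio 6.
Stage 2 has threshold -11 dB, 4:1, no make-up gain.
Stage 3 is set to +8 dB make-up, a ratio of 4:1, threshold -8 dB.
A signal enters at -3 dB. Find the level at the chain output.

Stage 1: 18 dB above -21 dB, reduced 6:1 to 3 dB above → -18 dB; +6 dB make-up → -12 dB.
Stage 2: -12 dB is at or below the -11 dB threshold — no compression; output -12 dB.
Stage 3: -12 dB ≤ -8 dB, so stage 3 doesn't engage; make-up brings it to -4 dB.

-4 dB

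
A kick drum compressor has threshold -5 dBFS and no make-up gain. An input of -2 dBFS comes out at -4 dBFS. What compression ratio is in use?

3:1

Input overshoot = -2 − (-5) = 3 dB; output overshoot = -4 − (-5) = 1 dB.
Ratio = 3 / 1 = 3.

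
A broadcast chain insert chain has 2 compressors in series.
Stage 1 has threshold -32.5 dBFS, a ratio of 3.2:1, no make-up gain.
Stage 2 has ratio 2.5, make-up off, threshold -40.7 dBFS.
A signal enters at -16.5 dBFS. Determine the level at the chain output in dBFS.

Stage 1: 16 dB above -32.5 dBFS, reduced 3.2:1 to 5 dB above → -27.5 dBFS.
Stage 2: overshoot 13.2 dB → 13.2/2.5 = 5.28 dB → -35.42 dBFS.

-35.42 dBFS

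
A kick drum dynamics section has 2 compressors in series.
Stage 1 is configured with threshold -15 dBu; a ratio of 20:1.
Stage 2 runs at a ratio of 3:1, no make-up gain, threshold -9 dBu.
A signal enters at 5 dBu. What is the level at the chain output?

-14 dBu

Stage 1: 5 dBu is 20 dB over -15 dBu; at 20:1 that becomes 1 dB over, giving -14 dBu.
Stage 2: -14 dBu ≤ -9 dBu, so stage 2 doesn't engage; output -14 dBu.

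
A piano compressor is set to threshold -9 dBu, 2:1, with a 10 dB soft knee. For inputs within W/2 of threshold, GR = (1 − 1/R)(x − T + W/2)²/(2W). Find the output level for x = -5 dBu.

x − T + W/2 = -5 − (-9) + 5 = 9.
GR = (1 − 1/2) × 9² / 20 = 0.5 × 81 / 20 = 2.025 dB.
Output = -5 − 2.025 = -7.025 dBu.

-7.025 dBu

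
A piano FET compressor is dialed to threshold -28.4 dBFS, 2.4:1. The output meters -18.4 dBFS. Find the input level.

Post-compression overshoot = -18.4 − (-28.4) = 10 dB.
Undo the ratio: input overshoot = 10 × 2.4 = 24 dB, giving input = -4.4 dBFS.

-4.4 dBFS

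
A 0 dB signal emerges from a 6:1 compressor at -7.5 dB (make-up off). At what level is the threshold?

-9 dB

Input is 9 dB above T (since output overshoot × R = input overshoot: (-7.5 − T)·6 = 0 − T gives T = -9 dB).
Check: -9 + (0 − (-9))/6 = -9 + 1.5 = -7.5 dB. ✓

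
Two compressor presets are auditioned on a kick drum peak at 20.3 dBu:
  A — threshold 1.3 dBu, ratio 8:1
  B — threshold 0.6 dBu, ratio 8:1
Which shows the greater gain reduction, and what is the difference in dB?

A: GR = 19 − 19/8 = 16.625 dB.
B: GR = 19.7 − 19.7/8 = 17.2375 dB.
B reduces 0.6125 dB more.

B, by 0.6125 dB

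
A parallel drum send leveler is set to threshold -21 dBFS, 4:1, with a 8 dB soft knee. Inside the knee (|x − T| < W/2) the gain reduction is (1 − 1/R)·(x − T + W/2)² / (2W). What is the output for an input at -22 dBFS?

-22.421875 dBFS

x − T + W/2 = -22 − (-21) + 4 = 3.
GR = (1 − 1/4) × 3² / 16 = 0.75 × 9 / 16 = 0.421875 dB.
Output = -22 − 0.421875 = -22.421875 dBFS.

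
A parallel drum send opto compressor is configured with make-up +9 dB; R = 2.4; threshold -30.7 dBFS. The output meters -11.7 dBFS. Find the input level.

Before make-up, the level was -11.7 − 9 = -20.7 dBFS.
The compressed level sits -20.7 − (-30.7) = 10 dB over threshold.
Undo the ratio: input overshoot = 10 × 2.4 = 24 dB, giving input = -6.7 dBFS.

-6.7 dBFS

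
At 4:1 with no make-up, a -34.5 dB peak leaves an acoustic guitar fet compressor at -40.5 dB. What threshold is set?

Gain reduction = -34.5 − (-40.5) = 6 dB; output overshoot = GR / (R − 1) = 6 / 3 = 2 dB.
Threshold = output − output overshoot = -40.5 − 2 = -42.5 dB.

-42.5 dB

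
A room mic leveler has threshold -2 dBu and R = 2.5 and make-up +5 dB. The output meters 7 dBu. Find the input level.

8 dBu

Before make-up, the level was 7 − 5 = 2 dBu.
That's 4 dB above the -2 dBu threshold.
Before 2.5:1 compression the overshoot was 4 × 2.5 = 10 dB, so input = -2 + 10 = 8 dBu.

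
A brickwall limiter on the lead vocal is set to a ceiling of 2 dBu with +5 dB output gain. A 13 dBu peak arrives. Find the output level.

A brickwall limiter is an ∞:1 compressor: any input above the ceiling is clamped to 2 dBu.
Output gain then adds 5 dB: 2 + 5 = 7 dBu.

7 dBu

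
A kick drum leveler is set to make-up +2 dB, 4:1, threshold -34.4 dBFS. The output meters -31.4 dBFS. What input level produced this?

Stripping the +2 dB make-up gives -33.4 dBFS at the gain stage.
That's 1 dB above the -34.4 dBFS threshold.
Undo the ratio: input overshoot = 1 × 4 = 4 dB, giving input = -30.4 dBFS.

-30.4 dBFS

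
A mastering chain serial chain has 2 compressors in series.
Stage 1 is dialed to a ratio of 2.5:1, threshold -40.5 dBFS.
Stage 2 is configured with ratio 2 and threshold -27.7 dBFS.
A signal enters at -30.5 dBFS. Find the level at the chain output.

Stage 1: overshoot 10 dB → 10/2.5 = 4 dB → -36.5 dBFS.
Stage 2: -36.5 dBFS is at or below the -27.7 dBFS threshold — no compression; output -36.5 dBFS.

-36.5 dBFS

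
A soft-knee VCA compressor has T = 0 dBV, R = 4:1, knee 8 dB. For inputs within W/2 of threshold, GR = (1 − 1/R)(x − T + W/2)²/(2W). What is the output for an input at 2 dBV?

0.3125 dBV

x − T + W/2 = 2 − 0 + 4 = 6.
GR = (1 − 1/4) × 6² / 16 = 0.75 × 36 / 16 = 1.6875 dB.
Output = 2 − 1.6875 = 0.3125 dBV.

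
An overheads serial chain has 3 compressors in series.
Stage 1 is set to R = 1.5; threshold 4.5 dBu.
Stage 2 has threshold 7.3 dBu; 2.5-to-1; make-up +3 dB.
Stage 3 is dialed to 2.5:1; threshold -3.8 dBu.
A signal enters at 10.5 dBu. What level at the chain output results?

Stage 1: 10.5 dBu is 6 dB over 4.5 dBu; at 1.5:1 that becomes 4 dB over, giving 8.5 dBu.
Stage 2: overshoot 1.2 dB → 1.2/2.5 = 0.48 dB → 7.78 dBu; +3 dB make-up → 10.78 dBu.
Stage 3: overshoot 14.58 dB → 14.58/2.5 = 5.832 dB → 2.032 dBu.

2.032 dBu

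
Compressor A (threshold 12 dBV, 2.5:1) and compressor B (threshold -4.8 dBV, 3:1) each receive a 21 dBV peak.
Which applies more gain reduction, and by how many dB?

B, by 11.8 dB

A: GR = 9 − 9/2.5 = 5.4 dB.
B: GR = 25.8 − 25.8/3 = 17.2 dB.
Difference: 11.8 dB in favour of B.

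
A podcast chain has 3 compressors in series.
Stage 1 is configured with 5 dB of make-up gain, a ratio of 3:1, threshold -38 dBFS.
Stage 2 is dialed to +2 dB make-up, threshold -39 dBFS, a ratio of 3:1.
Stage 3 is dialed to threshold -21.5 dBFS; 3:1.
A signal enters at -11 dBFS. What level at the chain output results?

Stage 1: overshoot 27 dB → 27/3 = 9 dB → -29 dBFS; +5 dB make-up → -24 dBFS.
Stage 2: -24 dBFS is 15 dB over -39 dBFS; at 3:1 that becomes 5 dB over, giving -34 dBFS; +2 dB make-up → -32 dBFS.
Stage 3: -32 dBFS ≤ -21.5 dBFS, so stage 3 doesn't engage; output -32 dBFS.

-32 dBFS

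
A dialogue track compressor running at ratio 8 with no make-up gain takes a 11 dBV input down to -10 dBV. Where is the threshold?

Input is 24 dB above T (since output overshoot × R = input overshoot: (-10 − T)·8 = 11 − T gives T = -13 dBV).
Check: -13 + (11 − (-13))/8 = -13 + 3 = -10 dBV. ✓

-13 dBV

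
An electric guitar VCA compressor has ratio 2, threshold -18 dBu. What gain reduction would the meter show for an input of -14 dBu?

2 dB

Overshoot = -14 − (-18) = 4 dB.
A 2:1 ratio leaves 2 dB of that excess.
Gain reduction = 4 − 2 = 2 dB.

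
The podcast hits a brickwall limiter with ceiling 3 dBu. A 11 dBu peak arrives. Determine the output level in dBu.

The limiter clamps the peak to its 3 dBu ceiling.

3 dBu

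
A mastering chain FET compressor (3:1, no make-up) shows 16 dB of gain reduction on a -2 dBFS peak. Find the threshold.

-26 dBFS

Let T be the threshold. Output overshoot = (input overshoot)/R, so -18 − T = (-2 − T)/3.
3·(-18 − T) = -2 − T → 2·T = -54 − (-2) = -52.
T = -52/2 = -26 dBFS.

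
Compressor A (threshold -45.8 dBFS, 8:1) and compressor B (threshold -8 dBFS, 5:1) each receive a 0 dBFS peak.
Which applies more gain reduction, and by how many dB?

A: overshoot 45.8 dB → output overshoot 5.725 dB → GR 40.075 dB.
B: overshoot 8 dB → output overshoot 1.6 dB → GR 6.4 dB.
Difference: 33.675 dB in favour of A.

A, by 33.675 dB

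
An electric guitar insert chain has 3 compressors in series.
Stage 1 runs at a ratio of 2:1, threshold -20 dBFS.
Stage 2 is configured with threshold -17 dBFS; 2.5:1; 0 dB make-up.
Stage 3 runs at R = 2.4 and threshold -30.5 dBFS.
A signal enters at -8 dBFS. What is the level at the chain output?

Stage 1: -8 dBFS is 12 dB over -20 dBFS; at 2:1 that becomes 6 dB over, giving -14 dBFS.
Stage 2: overshoot 3 dB → 3/2.5 = 1.2 dB → -15.8 dBFS.
Stage 3: overshoot 14.7 dB → 14.7/2.4 = 6.125 dB → -24.375 dBFS.

-24.375 dBFS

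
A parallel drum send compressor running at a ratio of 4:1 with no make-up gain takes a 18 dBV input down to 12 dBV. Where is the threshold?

Input is 8 dB above T (since output overshoot × R = input overshoot: (12 − T)·4 = 18 − T gives T = 10 dBV).
Check: 10 + (18 − 10)/4 = 10 + 2 = 12 dBV. ✓

10 dBV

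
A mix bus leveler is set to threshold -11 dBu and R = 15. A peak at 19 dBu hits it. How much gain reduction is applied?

28 dB

19 dBu exceeds the threshold by 30 dB.
After 15:1 compression the overshoot becomes 30/15 = 2 dB.
So the signal is attenuated by 30 − 2 = 28 dB.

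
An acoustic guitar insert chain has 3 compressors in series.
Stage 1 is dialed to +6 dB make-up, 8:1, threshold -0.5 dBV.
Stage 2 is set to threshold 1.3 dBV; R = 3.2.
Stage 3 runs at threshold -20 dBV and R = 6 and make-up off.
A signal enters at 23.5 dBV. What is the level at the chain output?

Stage 1: 23.5 dBV is 24 dB over -0.5 dBV; at 8:1 that becomes 3 dB over, giving 2.5 dBV; +6 dB make-up → 8.5 dBV.
Stage 2: 7.2 dB above 1.3 dBV, reduced 3.2:1 to 2.25 dB above → 3.55 dBV.
Stage 3: overshoot 23.55 dB → 23.55/6 = 3.925 dB → -16.075 dBV.

-16.075 dBV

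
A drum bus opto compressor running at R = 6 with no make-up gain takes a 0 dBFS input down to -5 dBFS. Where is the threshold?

Gain reduction = 0 − (-5) = 5 dB; output overshoot = GR / (R − 1) = 5 / 5 = 1 dB.
Threshold = output − output overshoot = -5 − 1 = -6 dBFS.

-6 dBFS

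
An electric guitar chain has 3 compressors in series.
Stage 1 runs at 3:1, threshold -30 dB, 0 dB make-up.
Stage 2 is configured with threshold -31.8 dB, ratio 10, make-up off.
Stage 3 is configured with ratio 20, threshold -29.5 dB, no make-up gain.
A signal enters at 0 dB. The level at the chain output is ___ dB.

-30.62 dB

Stage 1: 0 dB is 30 dB over -30 dB; at 3:1 that becomes 10 dB over, giving -20 dB.
Stage 2: 11.8 dB above -31.8 dB, reduced 10:1 to 1.18 dB above → -30.62 dB.
Stage 3: below threshold (-30.62 ≤ -29.5); passes unchanged; output -30.62 dB.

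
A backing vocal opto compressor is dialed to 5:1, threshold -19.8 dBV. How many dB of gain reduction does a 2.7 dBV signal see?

18 dB

Overshoot = 2.7 − (-19.8) = 22.5 dB.
After 5:1 compression the overshoot becomes 22.5/5 = 4.5 dB.
GR = overshoot in − overshoot out = 22.5 − 4.5 = 18 dB.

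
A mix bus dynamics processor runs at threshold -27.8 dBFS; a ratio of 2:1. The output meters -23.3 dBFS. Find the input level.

-18.8 dBFS

That's 4.5 dB above the -27.8 dBFS threshold.
Undo the ratio: input overshoot = 4.5 × 2 = 9 dB, giving input = -18.8 dBFS.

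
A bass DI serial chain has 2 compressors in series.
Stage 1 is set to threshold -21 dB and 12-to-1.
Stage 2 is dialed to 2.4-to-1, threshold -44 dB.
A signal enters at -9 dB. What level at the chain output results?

Stage 1: -9 dB is 12 dB over -21 dB; at 12:1 that becomes 1 dB over, giving -20 dB.
Stage 2: 24 dB above -44 dB, reduced 2.4:1 to 10 dB above → -34 dB.

-34 dB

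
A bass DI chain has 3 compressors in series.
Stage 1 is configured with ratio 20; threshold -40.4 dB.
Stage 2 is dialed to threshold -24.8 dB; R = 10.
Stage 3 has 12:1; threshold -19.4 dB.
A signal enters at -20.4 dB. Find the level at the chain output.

Stage 1: -20.4 dB is 20 dB over -40.4 dB; at 20:1 that becomes 1 dB over, giving -39.4 dB.
Stage 2: -39.4 dB ≤ -24.8 dB, so stage 2 doesn't engage; output -39.4 dB.
Stage 3: -39.4 dB is at or below the -19.4 dB threshold — no compression; output -39.4 dB.

-39.4 dB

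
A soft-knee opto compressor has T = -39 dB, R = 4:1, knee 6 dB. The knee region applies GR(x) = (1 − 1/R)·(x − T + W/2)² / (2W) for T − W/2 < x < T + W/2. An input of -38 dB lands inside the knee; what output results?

x − T + W/2 = -38 − (-39) + 3 = 4.
GR = (1 − 1/4) × 4² / 12 = 0.75 × 16 / 12 = 1 dB.
Output = -38 − 1 = -39 dB.

-39 dB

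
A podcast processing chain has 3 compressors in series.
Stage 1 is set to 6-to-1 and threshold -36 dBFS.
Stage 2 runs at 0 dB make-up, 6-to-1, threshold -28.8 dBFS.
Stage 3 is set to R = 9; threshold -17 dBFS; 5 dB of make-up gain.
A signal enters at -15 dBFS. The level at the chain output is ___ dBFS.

Stage 1: -15 dBFS is 21 dB over -36 dBFS; at 6:1 that becomes 3.5 dB over, giving -32.5 dBFS.
Stage 2: -32.5 dBFS is at or below the -28.8 dBFS threshold — no compression; output -32.5 dBFS.
Stage 3: -32.5 dBFS is at or below the -17 dBFS threshold — no compression; make-up brings it to -27.5 dBFS.

-27.5 dBFS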